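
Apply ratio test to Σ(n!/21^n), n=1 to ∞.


aₙ = n!/21^n
a_{n+1}/aₙ = (n+1)!/21^(n+1) × 21^n/n!
= (n+1)/21
L = lim(n→∞) (n+1)/21 = ∞
L > 1 → series DIVERGES

Diverges (ratio test: L = ∞ > 1)


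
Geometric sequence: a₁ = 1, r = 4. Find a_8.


aₙ = a₁·r^(n-1)
= 1×4^7
= 1×16384
= 16384

a_8 = 16384


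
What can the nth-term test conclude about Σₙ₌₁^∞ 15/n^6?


lim(n→∞) 15/n^6 = 0
lim aₙ = 0 → nth-term test is INCONCLUSIVE
(Need other tests; this is actually a convergent p-series with p=6 > 1)

Inconclusive (lim aₙ = 0; need another test)


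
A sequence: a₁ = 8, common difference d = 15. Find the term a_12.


aₙ = a₁ + (n-1)d
= 8 + (12-1)×15
= 8 + 165
= 173

a_12 = 173


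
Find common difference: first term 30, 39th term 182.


d = (aₙ - a₁)/(n-1)
= (182 - 30)/(39-1)
= 152/38 = 4

d = 4


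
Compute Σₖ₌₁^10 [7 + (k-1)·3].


aₙ = 7 + (10-1)×3 = 34
Sₙ = n(a₁+aₙ)/2 = 10×(7+34)/2
= 10×41/2 = 205

S_10 = 205


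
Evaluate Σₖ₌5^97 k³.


Σₖ₌5^97 k³ = [97·98/2]² − [4·5/2]²
= 22591009 − 100 = 22590909

Σk³ = 22590909


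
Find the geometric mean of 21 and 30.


GM = √(21×30) = √630 = 25.0998

GM = 25.0998


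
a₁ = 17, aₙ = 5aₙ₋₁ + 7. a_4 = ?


Computing step by step:
a_1 = 17
a_2 = 92
a_3 = 467
a_4 = 2342


a_4 = 2342


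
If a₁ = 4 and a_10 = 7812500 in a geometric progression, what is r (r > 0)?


r^(n-1) = aₙ/a₁
r^9 = 7812500/4 = 1953125
r = 1953125^(1/9)
= 5

r = 5


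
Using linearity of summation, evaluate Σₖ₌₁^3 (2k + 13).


Σ(2k+13) = 2·Σk + 13·n
= 2·6 + 13·3
= 12 + 39 = 51

Σ = 51


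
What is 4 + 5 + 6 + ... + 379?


Σₖ₌4^379 k = Σₖ₌₁^379 k − Σₖ₌₁^3 k
= 379·380/2 − 3·4/2
= 72010 − 6 = 72004

Σk = 72004


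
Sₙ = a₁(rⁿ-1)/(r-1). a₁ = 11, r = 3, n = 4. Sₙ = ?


Sₙ = 11×(3^4 - 1)/(3 - 1)
= 11×(81 - 1)/2
= 11×80/2
= 440

S_4 = 440


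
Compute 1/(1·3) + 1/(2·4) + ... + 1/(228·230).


1/(k(k+2)) = (1/2)·(1/k - 1/(k+2)) (partial fractions)
Telescoping: Σ = (1/2)·(1 + 1/2 - 1/229 - 1/230) = 39273/52670

Sum = 39273/52670


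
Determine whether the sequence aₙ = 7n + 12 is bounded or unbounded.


aₙ = 7n + 12 → as n→∞, aₙ→∞
No finite upper bound exists
The sequence is UNBOUNDED

Unbounded (aₙ → ∞ as n → ∞)


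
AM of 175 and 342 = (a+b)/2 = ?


AM = (175 + 342)/2 = 517/2 = 258.5

AM = 258.5


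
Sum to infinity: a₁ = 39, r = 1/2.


S∞ = a₁/(1-r) = 39/(1 - 1/2)
= 39/(1/2)
= 78

S∞ = 78


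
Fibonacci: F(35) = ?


Fibonacci sequence: 1, 1, 2, 3, 5, 8, 13, 21, 34, 55, 89, ...
F(35) = 9227465

F(35) = 9227465


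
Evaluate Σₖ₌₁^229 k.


n(n+1)/2 = 229×230/2 = 52670/2 = 26335

Σk = 26335


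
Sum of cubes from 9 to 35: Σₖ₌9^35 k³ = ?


Σₖ₌9^35 k³ = [35·36/2]² − [8·9/2]²
= 396900 − 1296 = 395604

Σk³ = 395604


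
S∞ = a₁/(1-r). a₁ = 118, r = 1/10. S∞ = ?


S∞ = a₁/(1-r) = 118/(1 - 1/10)
= 118/(9/10)
= 1180/9

S∞ = 1180/9


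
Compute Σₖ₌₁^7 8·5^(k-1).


Sₙ = 8×(5^7 - 1)/(5 - 1)
= 8×(78125 - 1)/4
= 8×78124/4
= 156248

S_7 = 156248


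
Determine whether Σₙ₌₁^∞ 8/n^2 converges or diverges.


p-series test: Σ c/n^p converges if p > 1, diverges if p ≤ 1 (constant c > 0 doesn't affect convergence).
p = 2
2 > 1 → CONVERGES

Converges (p = 2 > 1)


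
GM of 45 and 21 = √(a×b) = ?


GM = √(45×21) = √945 = 30.7409

GM = 30.7409


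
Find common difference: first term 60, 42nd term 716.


d = (aₙ - a₁)/(n-1)
= (716 - 60)/(42-1)
= 656/41 = 16

d = 16


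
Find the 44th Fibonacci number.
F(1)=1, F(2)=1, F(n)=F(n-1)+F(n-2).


Fibonacci sequence: 1, 1, 2, 3, 5, 8, 13, 21, 34, 55, 89, ...
F(44) = 701408733

F(44) = 701408733


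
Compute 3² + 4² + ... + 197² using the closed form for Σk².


Σₖ₌3^197 k² = Σₖ₌₁^197 k² − Σₖ₌₁^2 k²
= 197·198·395/6 − 2·3·5/6
= 2567895 − 5 = 2567890

Σk² = 2567890


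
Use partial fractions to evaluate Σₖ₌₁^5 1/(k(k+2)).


1/(k(k+2)) = (1/2)·(1/k - 1/(k+2)) (partial fractions)
Telescoping: Σ = (1/2)·(1 + 1/2 - 1/6 - 1/7) = 25/42

Sum = 25/42


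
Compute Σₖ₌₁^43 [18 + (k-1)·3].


aₙ = 18 + (43-1)×3 = 144
Sₙ = n(a₁+aₙ)/2 = 43×(18+144)/2
= 43×162/2 = 3483

S_43 = 3483


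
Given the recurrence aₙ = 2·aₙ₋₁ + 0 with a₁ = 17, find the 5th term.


Computing step by step:
a_1 = 17
a_2 = 34
a_3 = 68
a_4 = 136
a_5 = 272


a_5 = 272


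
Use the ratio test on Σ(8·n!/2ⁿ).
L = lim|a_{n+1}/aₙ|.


aₙ = 8·n!/2^n
a_{n+1}/aₙ = (n+1)!/2^(n+1) × 2^n/n!  (constant 8 cancels)
= (n+1)/2
L = lim(n→∞) (n+1)/2 = ∞
L > 1 → series DIVERGES

Diverges (ratio test: L = ∞ > 1)


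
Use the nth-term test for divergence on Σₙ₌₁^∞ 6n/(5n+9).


lim(n→∞) 6n/(5n+9) = 6/5 = 6/5  (divide numerator and denominator by n)
lim aₙ = 6/5 ≠ 0 → series DIVERGES

Diverges (lim aₙ = 6/5 ≠ 0)


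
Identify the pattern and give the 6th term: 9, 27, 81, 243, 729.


Pattern: geometric (r=3)
Terms: 9, 27, 81, 243, 729
Next term = 2187

Next term = 2187


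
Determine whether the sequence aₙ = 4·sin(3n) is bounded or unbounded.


For all n, -1 ≤ sin(3n) ≤ 1, so -4 ≤ 4·sin(3n) ≤ 4
Lower bound: -4, Upper bound: 4
The sequence IS bounded

Bounded (-4 ≤ aₙ ≤ 4)


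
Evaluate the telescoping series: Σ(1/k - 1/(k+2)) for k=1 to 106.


Telescoping with gap 2: two head and two tail terms survive.
= (1 + 1/2) - (1/107 + 1/108)
= 3/2 - 1/107 - 1/108 = 17119/11556

Sum = 17119/11556


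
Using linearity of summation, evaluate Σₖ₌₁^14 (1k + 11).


Σ(1k+11) = 1·Σk + 11·n
= 1·105 + 11·14
= 105 + 154 = 259

Σ = 259


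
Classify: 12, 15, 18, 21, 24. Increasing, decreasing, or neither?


Differences: 3, 3, 3, 3
All differences > 0 → strictly INCREASING

Monotonically increasing


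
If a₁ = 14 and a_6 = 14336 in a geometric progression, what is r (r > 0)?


r^(n-1) = aₙ/a₁
r^5 = 14336/14 = 1024
r = 1024^(1/5)
= 4

r = 4


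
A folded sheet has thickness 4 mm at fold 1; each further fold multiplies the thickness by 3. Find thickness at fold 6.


aₙ = a₁·r^(n-1)
= 4×3^5
= 4×243
= 972

a_6 = 972


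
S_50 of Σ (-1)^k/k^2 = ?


S = -1 + 1/4 - 1/9 + 1/16 - 1/25 + 1/36 - 1/49 + 1/64 ± ...
= -0.8223
(Full series converges to -π²/12 ≈ -0.8225)

S_50 = -0.8223


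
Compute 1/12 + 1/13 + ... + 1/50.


Σₖ₌12^50 1/k = 1/12 + 1/13 + 1/14 + ... + 1/50
= 4584503288084926883939/3099044504245996706400
≈ 1.4793

Sum = 4584503288084926883939/3099044504245996706400 ≈ 1.4793


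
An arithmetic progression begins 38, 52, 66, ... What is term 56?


aₙ = a₁ + (n-1)d
= 38 + (56-1)×14
= 38 + 770
= 808

a_56 = 808


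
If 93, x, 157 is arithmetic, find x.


AM = (93 + 157)/2 = 250/2 = 125

AM = 125


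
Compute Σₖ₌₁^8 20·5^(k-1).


Sₙ = 20×(5^8 - 1)/(5 - 1)
= 20×(390625 - 1)/4
= 20×390624/4
= 1953120

S_8 = 1953120


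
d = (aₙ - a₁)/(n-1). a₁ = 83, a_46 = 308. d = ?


d = (aₙ - a₁)/(n-1)
= (308 - 83)/(46-1)
= 225/45 = 5

d = 5


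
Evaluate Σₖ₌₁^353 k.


n(n+1)/2 = 353×354/2 = 124962/2 = 62481

Σk = 62481


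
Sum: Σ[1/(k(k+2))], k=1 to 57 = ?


1/(k(k+2)) = (1/2)·(1/k - 1/(k+2)) (partial fractions)
Telescoping: Σ = (1/2)·(1 + 1/2 - 1/58 - 1/59) = 1254/1711

Sum = 1254/1711


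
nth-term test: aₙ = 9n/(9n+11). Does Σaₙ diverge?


lim(n→∞) 9n/(9n+11) = 9/9 = 1  (divide numerator and denominator by n)
lim aₙ = 1 ≠ 0 → series DIVERGES

Diverges (lim aₙ = 1 ≠ 0)


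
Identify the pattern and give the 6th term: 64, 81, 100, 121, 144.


Pattern: perfect squares: n²
Terms: 64, 81, 100, 121, 144
Next term = 169

Next term = 169


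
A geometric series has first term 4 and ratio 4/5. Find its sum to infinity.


S∞ = a₁/(1-r) = 4/(1 - 4/5)
= 4/(1/5)
= 20

S∞ = 20


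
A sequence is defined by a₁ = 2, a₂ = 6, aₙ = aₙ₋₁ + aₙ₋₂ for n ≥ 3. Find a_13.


Computing iteratively: 2, 6, 8, 14, 22, 36, 58, 94, 152, 246, 398, 644, ...
a_13 = 1042

a_13 = 1042


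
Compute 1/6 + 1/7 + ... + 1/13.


Σₖ₌6^13 1/k = 1/6 + 1/7 + 1/8 + 1/9 + 1/10 + 1/11 + 1/12 + 1/13
= 323171/360360
≈ 0.8968

Sum = 323171/360360 ≈ 0.8968


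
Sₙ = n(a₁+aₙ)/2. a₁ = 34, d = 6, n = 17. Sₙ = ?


aₙ = 34 + (17-1)×6 = 130
Sₙ = n(a₁+aₙ)/2 = 17×(34+130)/2
= 17×164/2 = 1394

S_17 = 1394


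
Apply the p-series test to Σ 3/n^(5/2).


p-series test: Σ c/n^p converges if p > 1, diverges if p ≤ 1 (constant c > 0 doesn't affect convergence).
p = 5/2
5/2 > 1 → CONVERGES

Converges (p = 5/2 > 1)


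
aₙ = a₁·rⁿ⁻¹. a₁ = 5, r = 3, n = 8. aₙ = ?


aₙ = a₁·r^(n-1)
= 5×3^7
= 5×2187
= 10935

a_8 = 10935


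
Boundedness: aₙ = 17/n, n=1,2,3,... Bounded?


a₁ = 17, a₂ = 17/2, a₃ = 17/3, ...
0 < aₙ ≤ 17 for all n ≥ 1
Lower bound: 0, Upper bound: 17
The sequence IS bounded

Bounded (0 < aₙ ≤ 17)


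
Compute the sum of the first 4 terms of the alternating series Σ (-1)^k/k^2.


S = -1 + 1/4 - 1/9 + 1/16
= -0.7986
(Full series converges to -π²/12 ≈ -0.8225)

S_4 = -0.7986


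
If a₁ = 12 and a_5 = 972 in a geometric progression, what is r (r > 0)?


r^(n-1) = aₙ/a₁
r^4 = 972/12 = 81
r = 81^(1/4)
= ±3; taking r > 0 gives r = 3

r = 3


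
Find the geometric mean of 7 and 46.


GM = √(7×46) = √322 = 17.9444

GM = 17.9444


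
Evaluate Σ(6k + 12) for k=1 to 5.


Σ(6k+12) = 6·Σk + 12·n
= 6·15 + 12·5
= 90 + 60 = 150

Σ = 150


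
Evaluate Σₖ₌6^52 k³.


Σₖ₌6^52 k³ = [52·53/2]² − [5·6/2]²
= 1898884 − 225 = 1898659

Σk³ = 1898659


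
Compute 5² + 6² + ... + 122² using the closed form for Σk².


Σₖ₌5^122 k² = Σₖ₌₁^122 k² − Σₖ₌₁^4 k²
= 122·123·245/6 − 4·5·9/6
= 612745 − 30 = 612715

Σk² = 612715


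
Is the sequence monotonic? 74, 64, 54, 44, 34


Differences: -10, -10, -10, -10
All differences < 0 → strictly DECREASING

Monotonically decreasing


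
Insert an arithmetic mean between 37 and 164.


AM = (37 + 164)/2 = 201/2 = 100.5

AM = 100.5


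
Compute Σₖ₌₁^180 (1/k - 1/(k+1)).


Telescoping: adjacent terms cancel.
= 1/1 - 1/181
= 1 - 1/181 = 180/181

Sum = 180/181


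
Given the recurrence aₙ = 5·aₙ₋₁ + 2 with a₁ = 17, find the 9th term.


Computing step by step:
a_1 = 17
a_2 = 87
a_3 = 437
a_4 = 2187
a_5 = 10937
a_6 = 54687
a_7 = 273437
a_8 = 1367187
a_9 = 6835937


a_9 = 6835937


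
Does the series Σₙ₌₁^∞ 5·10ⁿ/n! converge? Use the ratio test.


aₙ = 5·10^n/n!
a_{n+1}/aₙ = 10^(n+1)/(n+1)! × n!/10^n  (constant 5 cancels)
= 10/(n+1)
L = lim(n→∞) 10/(n+1) = 0
L < 1 → series CONVERGES

Converges (ratio test: L = 0 < 1)


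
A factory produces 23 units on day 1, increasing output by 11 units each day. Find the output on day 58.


aₙ = a₁ + (n-1)d
= 23 + (58-1)×11
= 23 + 627
= 650

a_58 = 650


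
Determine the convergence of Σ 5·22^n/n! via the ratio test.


aₙ = 5·22^n/n!
a_{n+1}/aₙ = 22^(n+1)/(n+1)! × n!/22^n  (constant 5 cancels)
= 22/(n+1)
L = lim(n→∞) 22/(n+1) = 0
L < 1 → series CONVERGES

Converges (ratio test: L = 0 < 1)


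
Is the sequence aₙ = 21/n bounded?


a₁ = 21, a₂ = 21/2, a₃ = 21/3, ...
0 < aₙ ≤ 21 for all n ≥ 1
Lower bound: 0, Upper bound: 21
The sequence IS bounded

Bounded (0 < aₙ ≤ 21)


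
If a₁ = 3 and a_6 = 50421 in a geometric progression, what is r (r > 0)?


r^(n-1) = aₙ/a₁
r^5 = 50421/3 = 16807
r = 16807^(1/5)
= 7

r = 7


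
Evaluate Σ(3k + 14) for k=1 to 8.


Σ(3k+14) = 3·Σk + 14·n
= 3·36 + 14·8
= 108 + 112 = 220

Σ = 220


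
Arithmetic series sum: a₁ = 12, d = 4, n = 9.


aₙ = 12 + (9-1)×4 = 44
Sₙ = n(a₁+aₙ)/2 = 9×(12+44)/2
= 9×56/2 = 252

S_9 = 252


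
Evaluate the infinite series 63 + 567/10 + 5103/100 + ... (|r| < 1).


S∞ = a₁/(1-r) = 63/(1 - 9/10)
= 63/(1/10)
= 630

S∞ = 630


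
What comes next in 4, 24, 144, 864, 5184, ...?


Pattern: geometric (r=6)
Terms: 4, 24, 144, 864, 5184
Next term = 31104

Next term = 31104


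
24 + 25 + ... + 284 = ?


Σₖ₌24^284 k = Σₖ₌₁^284 k − Σₖ₌₁^23 k
= 284·285/2 − 23·24/2
= 40470 − 276 = 40194

Σk = 40194


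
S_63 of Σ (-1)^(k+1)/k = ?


S = 1 - 1/2 + 1/3 - 1/4 + 1/5 - 1/6 + 1/7 - 1/8 ± ...
= 0.701
(Full series converges to +ln(2) ≈ +0.6931)

S_63 = 0.701


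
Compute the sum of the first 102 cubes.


n(n+1)/2 = 102×103/2 = 5253
Σk³ = 5253² = 27594009

Σk³ = 27594009


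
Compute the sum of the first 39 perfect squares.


n = 39
n(n+1)(2n+1)/6 = 39×40×79/6
= 123240/6 = 20540

Σk² = 20540


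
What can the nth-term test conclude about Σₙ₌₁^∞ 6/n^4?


lim(n→∞) 6/n^4 = 0
lim aₙ = 0 → nth-term test is INCONCLUSIVE
(Need other tests; this is actually a convergent p-series with p=4 > 1)

Inconclusive (lim aₙ = 0; need another test)


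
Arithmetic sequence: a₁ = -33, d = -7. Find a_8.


aₙ = a₁ + (n-1)d
= -33 + (8-1)×-7
= -33 - 49
= -82

a_8 = -82


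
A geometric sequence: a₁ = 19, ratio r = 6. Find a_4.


aₙ = a₁·r^(n-1)
= 19×6^3
= 19×216
= 4104

a_4 = 4104


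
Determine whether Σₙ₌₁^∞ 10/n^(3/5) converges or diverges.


p-series test: Σ c/n^p converges if p > 1, diverges if p ≤ 1 (constant c > 0 doesn't affect convergence).
p = 3/5
3/5 ≤ 1 → DIVERGES

Diverges (p = 3/5 ≤ 1)


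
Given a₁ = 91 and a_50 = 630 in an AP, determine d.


d = (aₙ - a₁)/(n-1)
= (630 - 91)/(50-1)
= 539/49 = 11

d = 11


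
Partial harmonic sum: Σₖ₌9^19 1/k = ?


Σₖ₌9^19 1/k = 1/9 + 1/10 + 1/11 + ... + 1/19
= 12879365/15519504
≈ 0.8299

Sum = 12879365/15519504 ≈ 0.8299


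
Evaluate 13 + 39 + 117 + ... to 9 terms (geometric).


Sₙ = 13×(3^9 - 1)/(3 - 1)
= 13×(19683 - 1)/2
= 13×19682/2
= 127933

S_9 = 127933


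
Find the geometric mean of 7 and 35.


GM = √(7×35) = √245 = 15.6525

GM = 15.6525


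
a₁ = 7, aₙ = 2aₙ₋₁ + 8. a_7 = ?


Computing step by step:
a_1 = 7
a_2 = 22
a_3 = 52
a_4 = 112
a_5 = 232
a_6 = 472
a_7 = 952


a_7 = 952


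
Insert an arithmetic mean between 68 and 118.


AM = (68 + 118)/2 = 186/2 = 93

AM = 93


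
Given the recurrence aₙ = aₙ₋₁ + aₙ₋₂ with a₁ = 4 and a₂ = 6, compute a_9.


Computing iteratively: 4, 6, 10, 16, 26, 42, 68, 110, 178
a_9 = 178

a_9 = 178


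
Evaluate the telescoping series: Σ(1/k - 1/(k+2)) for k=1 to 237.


Telescoping with gap 2: two head and two tail terms survive.
= (1 + 1/2) - (1/238 + 1/239)
= 3/2 - 1/238 - 1/239 = 42423/28441

Sum = 42423/28441


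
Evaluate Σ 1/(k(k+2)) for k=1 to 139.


1/(k(k+2)) = (1/2)·(1/k - 1/(k+2)) (partial fractions)
Telescoping: Σ = (1/2)·(1 + 1/2 - 1/140 - 1/141) = 29329/39480

Sum = 29329/39480


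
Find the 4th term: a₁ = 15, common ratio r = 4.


aₙ = a₁·r^(n-1)
= 15×4^3
= 15×64
= 960

a_4 = 960


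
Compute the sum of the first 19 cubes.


n(n+1)/2 = 19×20/2 = 190
Σk³ = 190² = 36100

Σk³ = 36100


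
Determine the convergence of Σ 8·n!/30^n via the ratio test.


aₙ = 8·n!/30^n
a_{n+1}/aₙ = (n+1)!/30^(n+1) × 30^n/n!  (constant 8 cancels)
= (n+1)/30
L = lim(n→∞) (n+1)/30 = ∞
L > 1 → series DIVERGES

Diverges (ratio test: L = ∞ > 1)


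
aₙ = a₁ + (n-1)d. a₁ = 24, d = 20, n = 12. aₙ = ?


aₙ = a₁ + (n-1)d
= 24 + (12-1)×20
= 24 + 220
= 244

a_12 = 244


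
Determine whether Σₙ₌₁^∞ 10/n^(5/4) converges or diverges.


p-series test: Σ c/n^p converges if p > 1, diverges if p ≤ 1 (constant c > 0 doesn't affect convergence).
p = 5/4
5/4 > 1 → CONVERGES

Converges (p = 5/4 > 1)


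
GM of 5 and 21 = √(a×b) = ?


GM = √(5×21) = √105 = 10.247

GM = 10.247


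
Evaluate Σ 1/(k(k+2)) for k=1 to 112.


1/(k(k+2)) = (1/2)·(1/k - 1/(k+2)) (partial fractions)
Telescoping: Σ = (1/2)·(1 + 1/2 - 1/113 - 1/114) = 4774/6441

Sum = 4774/6441


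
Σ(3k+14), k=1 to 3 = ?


Σ(3k+14) = 3·Σk + 14·n
= 3·6 + 14·3
= 18 + 42 = 60

Σ = 60


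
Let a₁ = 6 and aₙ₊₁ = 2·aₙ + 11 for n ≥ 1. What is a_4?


Computing step by step:
a_1 = 6
a_2 = 23
a_3 = 57
a_4 = 125


a_4 = 125


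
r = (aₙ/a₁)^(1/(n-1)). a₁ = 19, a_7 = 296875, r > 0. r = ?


r^(n-1) = aₙ/a₁
r^6 = 296875/19 = 15625
r = 15625^(1/6)
= ±5; taking r > 0 gives r = 5

r = 5


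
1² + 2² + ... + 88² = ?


n = 88
n(n+1)(2n+1)/6 = 88×89×177/6
= 1386264/6 = 231044

Σk² = 231044


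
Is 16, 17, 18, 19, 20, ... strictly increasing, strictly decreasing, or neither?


Differences: 1, 1, 1, 1
All differences > 0 → strictly INCREASING

Monotonically increasing


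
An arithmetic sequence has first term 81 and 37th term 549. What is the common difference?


d = (aₙ - a₁)/(n-1)
= (549 - 81)/(37-1)
= 468/36 = 13

d = 13


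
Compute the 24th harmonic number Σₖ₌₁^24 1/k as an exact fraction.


H_24 = 1/1 + 1/2 + 1/3 + ... + 1/24
= 1347822955/356948592
≈ 3.776

H_24 = 1347822955/356948592 ≈ 3.776


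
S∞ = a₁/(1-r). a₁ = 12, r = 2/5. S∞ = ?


S∞ = a₁/(1-r) = 12/(1 - 2/5)
= 12/(3/5)
= 20

S∞ = 20


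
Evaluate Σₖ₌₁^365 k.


n(n+1)/2 = 365×366/2 = 133590/2 = 66795

Σk = 66795


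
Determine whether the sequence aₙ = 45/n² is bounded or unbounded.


a₁ = 45, a₂ = 45/4, a₃ = 45/9, ...
0 < aₙ ≤ 45 for all n ≥ 1
The sequence IS bounded

Bounded (0 < aₙ ≤ 45)


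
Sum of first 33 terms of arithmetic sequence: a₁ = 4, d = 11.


aₙ = 4 + (33-1)×11 = 356
Sₙ = n(a₁+aₙ)/2 = 33×(4+356)/2
= 33×360/2 = 5940

S_33 = 5940


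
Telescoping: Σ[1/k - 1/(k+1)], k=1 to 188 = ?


Telescoping: adjacent terms cancel.
= 1/1 - 1/189
= 1 - 1/189 = 188/189

Sum = 188/189


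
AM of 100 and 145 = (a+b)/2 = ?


AM = (100 + 145)/2 = 245/2 = 122.5

AM = 122.5


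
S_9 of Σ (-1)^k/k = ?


S = -1 + 1/2 - 1/3 + 1/4 - 1/5 + 1/6 - 1/7 + 1/8 ± ...
= -0.7456
(Full series converges to -ln(2) ≈ -0.6931)

S_9 = -0.7456


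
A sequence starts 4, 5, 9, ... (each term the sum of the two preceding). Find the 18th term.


Computing iteratively: 4, 5, 9, 14, 23, 37, 60, 97, 157, 254, 411, 665, ...
a_18 = 11933

a_18 = 11933


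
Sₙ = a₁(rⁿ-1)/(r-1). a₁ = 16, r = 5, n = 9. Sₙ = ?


Sₙ = 16×(5^9 - 1)/(5 - 1)
= 16×(1953125 - 1)/4
= 16×1953124/4
= 7812496

S_9 = 7812496


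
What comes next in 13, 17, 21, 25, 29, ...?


Pattern: arithmetic (d=4)
Terms: 13, 17, 21, 25, 29
Next term = 33

Next term = 33


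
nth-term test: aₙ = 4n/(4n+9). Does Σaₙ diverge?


lim(n→∞) 4n/(4n+9) = 4/4 = 1  (divide numerator and denominator by n)
lim aₙ = 1 ≠ 0 → series DIVERGES

Diverges (lim aₙ = 1 ≠ 0)


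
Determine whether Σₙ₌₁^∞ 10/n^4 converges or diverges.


p-series test: Σ c/n^p converges if p > 1, diverges if p ≤ 1 (constant c > 0 doesn't affect convergence).
p = 4
4 > 1 → CONVERGES

Converges (p = 4 > 1)


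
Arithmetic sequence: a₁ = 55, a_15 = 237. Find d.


d = (aₙ - a₁)/(n-1)
= (237 - 55)/(15-1)
= 182/14 = 13

d = 13


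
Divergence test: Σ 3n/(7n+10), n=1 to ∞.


lim(n→∞) 3n/(7n+10) = 3/7 = 3/7  (divide numerator and denominator by n)
lim aₙ = 3/7 ≠ 0 → series DIVERGES

Diverges (lim aₙ = 3/7 ≠ 0)


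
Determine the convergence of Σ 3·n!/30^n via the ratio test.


aₙ = 3·n!/30^n
a_{n+1}/aₙ = (n+1)!/30^(n+1) × 30^n/n!  (constant 3 cancels)
= (n+1)/30
L = lim(n→∞) (n+1)/30 = ∞
L > 1 → series DIVERGES

Diverges (ratio test: L = ∞ > 1)


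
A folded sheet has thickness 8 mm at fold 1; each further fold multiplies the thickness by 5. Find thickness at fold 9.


aₙ = a₁·r^(n-1)
= 8×5^8
= 8×390625
= 3125000

a_9 = 3125000


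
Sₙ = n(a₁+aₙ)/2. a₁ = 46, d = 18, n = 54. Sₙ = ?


aₙ = 46 + (54-1)×18 = 1000
Sₙ = n(a₁+aₙ)/2 = 54×(46+1000)/2
= 54×1046/2 = 28242

S_54 = 28242


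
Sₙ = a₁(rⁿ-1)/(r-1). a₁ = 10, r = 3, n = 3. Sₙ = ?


Sₙ = 10×(3^3 - 1)/(3 - 1)
= 10×(27 - 1)/2
= 10×26/2
= 130

S_3 = 130


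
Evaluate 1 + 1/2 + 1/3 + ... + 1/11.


H_11 = 1/1 + 1/2 + 1/3 + ... + 1/11
= 83711/27720
≈ 3.0199

H_11 = 83711/27720 ≈ 3.0199


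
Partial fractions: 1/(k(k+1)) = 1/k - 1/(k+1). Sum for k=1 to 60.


1/(k(k+1)) = 1/k - 1/(k+1) (partial fractions)
Telescoping: Σ = 1 - 1/61 = 60/61

Sum = 60/61


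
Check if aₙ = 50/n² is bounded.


a₁ = 50, a₂ = 50/4, a₃ = 50/9, ...
0 < aₙ ≤ 50 for all n ≥ 1
The sequence IS bounded

Bounded (0 < aₙ ≤ 50)


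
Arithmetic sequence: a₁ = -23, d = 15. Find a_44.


aₙ = a₁ + (n-1)d
= -23 + (44-1)×15
= -23 + 645
= 622

a_44 = 622


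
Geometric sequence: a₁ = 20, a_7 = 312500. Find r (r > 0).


r^(n-1) = aₙ/a₁
r^6 = 312500/20 = 15625
r = 15625^(1/6)
= ±5; taking r > 0 gives r = 5

r = 5


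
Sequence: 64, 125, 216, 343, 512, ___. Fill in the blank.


Pattern: perfect cubes: n³
Terms: 64, 125, 216, 343, 512
Next term = 729

Next term = 729


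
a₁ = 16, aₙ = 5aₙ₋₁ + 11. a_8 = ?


Computing step by step:
a_1 = 16
a_2 = 91
a_3 = 466
a_4 = 2341
a_5 = 11716
a_6 = 58591
a_7 = 292966
a_8 = 1464841


a_8 = 1464841


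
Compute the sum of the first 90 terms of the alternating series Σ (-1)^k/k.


S = -1 + 1/2 - 1/3 + 1/4 - 1/5 + 1/6 - 1/7 + 1/8 ± ...
= -0.6876
(Full series converges to -ln(2) ≈ -0.6931)

S_90 = -0.6876


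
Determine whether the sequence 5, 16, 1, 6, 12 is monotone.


Differences: 11, -15, 5, 6
Difference at position 1 is +11 (> 0) but position 2 is -15 (< 0) — sequence both rises and falls
→ NOT monotonic

Not monotonic


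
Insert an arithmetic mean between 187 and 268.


AM = (187 + 268)/2 = 455/2 = 227.5

AM = 227.5


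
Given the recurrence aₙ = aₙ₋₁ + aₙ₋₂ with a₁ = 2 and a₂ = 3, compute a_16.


Computing iteratively: 2, 3, 5, 8, 13, 21, 34, 55, 89, 144, 233, 377, ...
a_16 = 2584

a_16 = 2584


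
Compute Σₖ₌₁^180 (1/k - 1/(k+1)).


Telescoping: adjacent terms cancel.
= 1/1 - 1/181
= 1 - 1/181 = 180/181

Sum = 180/181


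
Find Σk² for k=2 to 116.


Σₖ₌2^116 k² = Σₖ₌₁^116 k² − Σₖ₌₁^1 k²
= 116·117·233/6 − 1·2·3/6
= 527046 − 1 = 527045

Σk² = 527045


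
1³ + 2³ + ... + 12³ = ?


n(n+1)/2 = 12×13/2 = 78
Σk³ = 78² = 6084

Σk³ = 6084


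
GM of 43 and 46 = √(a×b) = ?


GM = √(43×46) = √1978 = 44.4747

GM = 44.4747


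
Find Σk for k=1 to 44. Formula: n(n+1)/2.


n(n+1)/2 = 44×45/2 = 1980/2 = 990

Σk = 990


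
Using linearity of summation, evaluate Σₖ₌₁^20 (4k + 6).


Σ(4k+6) = 4·Σk + 6·n
= 4·210 + 6·20
= 840 + 120 = 960

Σ = 960


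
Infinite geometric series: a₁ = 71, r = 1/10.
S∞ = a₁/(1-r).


S∞ = a₁/(1-r) = 71/(1 - 1/10)
= 71/(9/10)
= 710/9

S∞ = 710/9


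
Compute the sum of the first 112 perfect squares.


n = 112
n(n+1)(2n+1)/6 = 112×113×225/6
= 2847600/6 = 474600

Σk² = 474600


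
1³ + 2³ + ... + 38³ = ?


n(n+1)/2 = 38×39/2 = 741
Σk³ = 741² = 549081

Σk³ = 549081


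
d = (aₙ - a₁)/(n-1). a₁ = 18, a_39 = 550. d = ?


d = (aₙ - a₁)/(n-1)
= (550 - 18)/(39-1)
= 532/38 = 14

d = 14


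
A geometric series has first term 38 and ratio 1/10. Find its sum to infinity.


S∞ = a₁/(1-r) = 38/(1 - 1/10)
= 38/(9/10)
= 380/9

S∞ = 380/9


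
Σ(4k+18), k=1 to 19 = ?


Σ(4k+18) = 4·Σk + 18·n
= 4·190 + 18·19
= 760 + 342 = 1102

Σ = 1102


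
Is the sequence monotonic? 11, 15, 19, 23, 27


Differences: 4, 4, 4, 4
All differences > 0 → strictly INCREASING

Monotonically increasing


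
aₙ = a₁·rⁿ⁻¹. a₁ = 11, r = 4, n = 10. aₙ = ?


aₙ = a₁·r^(n-1)
= 11×4^9
= 11×262144
= 2883584

a_10 = 2883584


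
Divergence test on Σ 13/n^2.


lim(n→∞) 13/n^2 = 0
lim aₙ = 0 → nth-term test is INCONCLUSIVE
(Need other tests; this is actually a convergent p-series with p=2 > 1)

Inconclusive (lim aₙ = 0; need another test)


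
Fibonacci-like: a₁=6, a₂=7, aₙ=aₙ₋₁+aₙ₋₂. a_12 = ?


Computing iteratively: 6, 7, 13, 20, 33, 53, 86, 139, 225, 364, 589, 953
a_12 = 953

a_12 = 953


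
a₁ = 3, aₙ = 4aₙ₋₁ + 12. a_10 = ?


Computing step by step:
a_1 = 3
a_2 = 24
a_3 = 108
a_4 = 444
a_5 = 1788
a_6 = 7164
a_7 = 28668
a_8 = 114684
a_9 = 458748
a_10 = 1835004


a_10 = 1835004


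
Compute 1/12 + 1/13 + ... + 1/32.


Σₖ₌12^32 1/k = 1/12 + 1/13 + 1/14 + ... + 1/32
= 149980107719459/144403552893600
≈ 1.0386

Sum = 149980107719459/144403552893600 ≈ 1.0386


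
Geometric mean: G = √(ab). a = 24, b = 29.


GM = √(24×29) = √696 = 26.3818

GM = 26.3818


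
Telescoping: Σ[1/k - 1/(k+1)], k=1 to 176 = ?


Telescoping: adjacent terms cancel.
= 1/1 - 1/177
= 1 - 1/177 = 176/177

Sum = 176/177


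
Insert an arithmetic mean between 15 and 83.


AM = (15 + 83)/2 = 98/2 = 49

AM = 49


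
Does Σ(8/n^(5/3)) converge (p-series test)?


p-series test: Σ c/n^p converges if p > 1, diverges if p ≤ 1 (constant c > 0 doesn't affect convergence).
p = 5/3
5/3 > 1 → CONVERGES

Converges (p = 5/3 > 1)


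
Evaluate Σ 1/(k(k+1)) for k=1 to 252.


1/(k(k+1)) = 1/k - 1/(k+1) (partial fractions)
Telescoping: Σ = 1 - 1/253 = 252/253

Sum = 252/253


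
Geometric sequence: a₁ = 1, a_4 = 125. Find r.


r^(n-1) = aₙ/a₁
r^3 = 125/1 = 125
r = 125^(1/3)
= 5

r = 5


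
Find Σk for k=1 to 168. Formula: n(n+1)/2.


n(n+1)/2 = 168×169/2 = 28392/2 = 14196

Σk = 14196


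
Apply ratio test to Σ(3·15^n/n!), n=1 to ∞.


aₙ = 3·15^n/n!
a_{n+1}/aₙ = 15^(n+1)/(n+1)! × n!/15^n  (constant 3 cancels)
= 15/(n+1)
L = lim(n→∞) 15/(n+1) = 0
L < 1 → series CONVERGES

Converges (ratio test: L = 0 < 1)


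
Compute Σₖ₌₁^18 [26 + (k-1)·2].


aₙ = 26 + (18-1)×2 = 60
Sₙ = n(a₁+aₙ)/2 = 18×(26+60)/2
= 18×86/2 = 774

S_18 = 774


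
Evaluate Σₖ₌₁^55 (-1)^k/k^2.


S = -1 + 1/4 - 1/9 + 1/16 - 1/25 + 1/36 - 1/49 + 1/64 ± ...
= -0.8226
(Full series converges to -π²/12 ≈ -0.8225)

S_55 = -0.8226


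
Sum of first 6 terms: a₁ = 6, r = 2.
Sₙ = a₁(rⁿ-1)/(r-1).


Sₙ = 6×(2^6 - 1)/(2 - 1)
= 6×(64 - 1)/1
= 6×63/1
= 378

S_6 = 378


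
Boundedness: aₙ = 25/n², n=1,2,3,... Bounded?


a₁ = 25, a₂ = 25/4, a₃ = 25/9, ...
0 < aₙ ≤ 25 for all n ≥ 1
The sequence IS bounded

Bounded (0 < aₙ ≤ 25)


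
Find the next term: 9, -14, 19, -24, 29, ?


Pattern: alternating sign, magnitude arithmetic (d=5)
Terms: 9, -14, 19, -24, 29
Next term = -34

Next term = -34


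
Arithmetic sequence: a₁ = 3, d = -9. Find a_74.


aₙ = a₁ + (n-1)d
= 3 + (74-1)×-9
= 3 - 657
= -654

a_74 = -654


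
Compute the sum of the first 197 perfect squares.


n = 197
n(n+1)(2n+1)/6 = 197×198×395/6
= 15407370/6 = 2567895

Σk² = 2567895


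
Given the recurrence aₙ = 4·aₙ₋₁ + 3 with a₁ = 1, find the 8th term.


Computing step by step:
a_1 = 1
a_2 = 7
a_3 = 31
a_4 = 127
a_5 = 511
a_6 = 2047
a_7 = 8191
a_8 = 32767


a_8 = 32767


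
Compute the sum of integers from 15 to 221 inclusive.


Σₖ₌15^221 k = Σₖ₌₁^221 k − Σₖ₌₁^14 k
= 221·222/2 − 14·15/2
= 24531 − 105 = 24426

Σk = 24426


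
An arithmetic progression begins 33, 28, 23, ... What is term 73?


aₙ = a₁ + (n-1)d
= 33 + (73-1)×-5
= 33 - 360
= -327

a_73 = -327


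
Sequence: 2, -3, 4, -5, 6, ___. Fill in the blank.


Pattern: alternating sign, magnitude arithmetic (d=1)
Terms: 2, -3, 4, -5, 6
Next term = -7

Next term = -7


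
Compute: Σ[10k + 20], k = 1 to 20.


Σ(10k+20) = 10·Σk + 20·n
= 10·210 + 20·20
= 2100 + 400 = 2500

Σ = 2500


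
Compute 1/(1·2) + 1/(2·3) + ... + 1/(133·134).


1/(k(k+1)) = 1/k - 1/(k+1) (partial fractions)
Telescoping: Σ = 1 - 1/134 = 133/134

Sum = 133/134


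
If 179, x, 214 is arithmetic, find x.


AM = (179 + 214)/2 = 393/2 = 196.5

AM = 196.5


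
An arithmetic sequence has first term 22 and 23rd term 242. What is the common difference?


d = (aₙ - a₁)/(n-1)
= (242 - 22)/(23-1)
= 220/22 = 10

d = 10


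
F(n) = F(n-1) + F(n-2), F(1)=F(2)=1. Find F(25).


Fibonacci sequence: 1, 1, 2, 3, 5, 8, 13, 21, 34, 55, 89, ...
F(25) = 75025

F(25) = 75025


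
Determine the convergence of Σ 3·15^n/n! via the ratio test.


aₙ = 3·15^n/n!
a_{n+1}/aₙ = 15^(n+1)/(n+1)! × n!/15^n  (constant 3 cancels)
= 15/(n+1)
L = lim(n→∞) 15/(n+1) = 0
L < 1 → series CONVERGES

Converges (ratio test: L = 0 < 1)


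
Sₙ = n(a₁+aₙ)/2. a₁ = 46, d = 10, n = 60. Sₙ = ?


aₙ = 46 + (60-1)×10 = 636
Sₙ = n(a₁+aₙ)/2 = 60×(46+636)/2
= 60×682/2 = 20460

S_60 = 20460


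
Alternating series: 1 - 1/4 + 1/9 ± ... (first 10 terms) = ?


S = 1 - 1/4 + 1/9 - 1/16 + 1/25 - 1/36 + 1/49 - 1/64 ± ...
= 0.818
(Full series converges to +π²/12 ≈ +0.8225)

S_10 = 0.818


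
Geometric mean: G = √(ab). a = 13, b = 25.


GM = √(13×25) = √325 = 18.0278

GM = 18.0278


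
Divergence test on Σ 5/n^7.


lim(n→∞) 5/n^7 = 0
lim aₙ = 0 → nth-term test is INCONCLUSIVE
(Need other tests; this is actually a convergent p-series with p=7 > 1)

Inconclusive (lim aₙ = 0; need another test)


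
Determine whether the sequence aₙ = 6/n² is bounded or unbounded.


a₁ = 6, a₂ = 6/4, a₃ = 6/9, ...
0 < aₙ ≤ 6 for all n ≥ 1
The sequence IS bounded

Bounded (0 < aₙ ≤ 6)


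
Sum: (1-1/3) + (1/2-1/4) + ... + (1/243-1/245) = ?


Telescoping with gap 2: two head and two tail terms survive.
= (1 + 1/2) - (1/244 + 1/245)
= 3/2 - 1/244 - 1/245 = 89181/59780

Sum = 89181/59780


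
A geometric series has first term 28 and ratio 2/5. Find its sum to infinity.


S∞ = a₁/(1-r) = 28/(1 - 2/5)
= 28/(3/5)
= 140/3

S∞ = 140/3


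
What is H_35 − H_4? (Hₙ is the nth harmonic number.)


Σₖ₌5^35 1/k = 1/5 + 1/6 + 1/7 + ... + 1/35
= 27088112253109/13127595717600
≈ 2.0634

Sum = 27088112253109/13127595717600 ≈ 2.0634


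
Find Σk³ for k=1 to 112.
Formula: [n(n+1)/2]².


n(n+1)/2 = 112×113/2 = 6328
Σk³ = 6328² = 40043584

Σk³ = 40043584


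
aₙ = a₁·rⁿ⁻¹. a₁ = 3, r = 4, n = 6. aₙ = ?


aₙ = a₁·r^(n-1)
= 3×4^5
= 3×1024
= 3072

a_6 = 3072


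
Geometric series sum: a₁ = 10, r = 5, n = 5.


Sₙ = 10×(5^5 - 1)/(5 - 1)
= 10×(3125 - 1)/4
= 10×3124/4
= 7810

S_5 = 7810


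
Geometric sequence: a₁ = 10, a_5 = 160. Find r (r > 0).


r^(n-1) = aₙ/a₁
r^4 = 160/10 = 16
r = 16^(1/4)
= ±2; taking r > 0 gives r = 2

r = 2


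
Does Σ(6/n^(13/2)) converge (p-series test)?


p-series test: Σ c/n^p converges if p > 1, diverges if p ≤ 1 (constant c > 0 doesn't affect convergence).
p = 13/2
13/2 > 1 → CONVERGES

Converges (p = 13/2 > 1)


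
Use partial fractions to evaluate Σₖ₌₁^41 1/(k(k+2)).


1/(k(k+2)) = (1/2)·(1/k - 1/(k+2)) (partial fractions)
Telescoping: Σ = (1/2)·(1 + 1/2 - 1/42 - 1/43) = 656/903

Sum = 656/903


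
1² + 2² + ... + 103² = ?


n = 103
n(n+1)(2n+1)/6 = 103×104×207/6
= 2217384/6 = 369564

Σk² = 369564


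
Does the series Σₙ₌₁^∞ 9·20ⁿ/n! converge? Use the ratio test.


aₙ = 9·20^n/n!
a_{n+1}/aₙ = 20^(n+1)/(n+1)! × n!/20^n  (constant 9 cancels)
= 20/(n+1)
L = lim(n→∞) 20/(n+1) = 0
L < 1 → series CONVERGES

Converges (ratio test: L = 0 < 1)


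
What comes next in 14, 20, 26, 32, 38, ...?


Pattern: arithmetic (d=6)
Terms: 14, 20, 26, 32, 38
Next term = 44

Next term = 44


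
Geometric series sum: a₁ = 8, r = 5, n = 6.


Sₙ = 8×(5^6 - 1)/(5 - 1)
= 8×(15625 - 1)/4
= 8×15624/4
= 31248

S_6 = 31248


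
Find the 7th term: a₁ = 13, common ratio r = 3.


aₙ = a₁·r^(n-1)
= 13×3^6
= 13×729
= 9477

a_7 = 9477


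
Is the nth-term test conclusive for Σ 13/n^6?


lim(n→∞) 13/n^6 = 0
lim aₙ = 0 → nth-term test is INCONCLUSIVE
(Need other tests; this is actually a convergent p-series with p=6 > 1)

Inconclusive (lim aₙ = 0; need another test)


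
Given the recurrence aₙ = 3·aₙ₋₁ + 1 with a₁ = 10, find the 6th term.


Computing step by step:
a_1 = 10
a_2 = 31
a_3 = 94
a_4 = 283
a_5 = 850
a_6 = 2551


a_6 = 2551


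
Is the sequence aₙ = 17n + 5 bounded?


aₙ = 17n + 5 → as n→∞, aₙ→∞
No finite upper bound exists
The sequence is UNBOUNDED

Unbounded (aₙ → ∞ as n → ∞)


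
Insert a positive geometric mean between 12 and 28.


GM = √(12×28) = √336 = 18.3303

GM = 18.3303


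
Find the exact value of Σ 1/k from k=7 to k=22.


Σₖ₌7^22 1/k = 1/7 + 1/8 + 1/9 + ... + 1/22
= 32094677/25865840
≈ 1.2408

Sum = 32094677/25865840 ≈ 1.2408


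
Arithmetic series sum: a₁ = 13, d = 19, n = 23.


aₙ = 13 + (23-1)×19 = 431
Sₙ = n(a₁+aₙ)/2 = 23×(13+431)/2
= 23×444/2 = 5106

S_23 = 5106


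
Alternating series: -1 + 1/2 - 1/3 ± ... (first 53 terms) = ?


S = -1 + 1/2 - 1/3 + 1/4 - 1/5 + 1/6 - 1/7 + 1/8 ± ...
= -0.7025
(Full series converges to -ln(2) ≈ -0.6931)

S_53 = -0.7025


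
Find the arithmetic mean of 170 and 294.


AM = (170 + 294)/2 = 464/2 = 232

AM = 232


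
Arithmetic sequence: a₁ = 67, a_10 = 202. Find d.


d = (aₙ - a₁)/(n-1)
= (202 - 67)/(10-1)
= 135/9 = 15

d = 15


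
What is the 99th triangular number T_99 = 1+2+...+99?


n(n+1)/2 = 99×100/2 = 9900/2 = 4950

Σk = 4950


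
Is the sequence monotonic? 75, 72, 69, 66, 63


Differences: -3, -3, -3, -3
All differences < 0 → strictly DECREASING

Monotonically decreasing


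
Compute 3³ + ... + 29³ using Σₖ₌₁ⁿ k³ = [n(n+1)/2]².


Σₖ₌3^29 k³ = [29·30/2]² − [2·3/2]²
= 189225 − 9 = 189216

Σk³ = 189216


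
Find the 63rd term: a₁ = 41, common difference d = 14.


aₙ = a₁ + (n-1)d
= 41 + (63-1)×14
= 41 + 868
= 909

a_63 = 909


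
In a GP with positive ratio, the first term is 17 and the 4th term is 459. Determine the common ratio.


r^(n-1) = aₙ/a₁
r^3 = 459/17 = 27
r = 27^(1/3)
= 3

r = 3


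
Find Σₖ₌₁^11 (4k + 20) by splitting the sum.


Σ(4k+20) = 4·Σk + 20·n
= 4·66 + 20·11
= 264 + 220 = 484

Σ = 484


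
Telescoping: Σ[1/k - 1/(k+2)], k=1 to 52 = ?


Telescoping with gap 2: two head and two tail terms survive.
= (1 + 1/2) - (1/53 + 1/54)
= 3/2 - 1/53 - 1/54 = 2093/1431

Sum = 2093/1431


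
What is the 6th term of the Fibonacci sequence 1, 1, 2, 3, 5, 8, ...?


Fibonacci sequence: 1, 1, 2, 3, 5, 8
F(6) = 8

F(6) = 8


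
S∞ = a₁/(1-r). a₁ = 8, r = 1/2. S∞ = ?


S∞ = a₁/(1-r) = 8/(1 - 1/2)
= 8/(1/2)
= 16

S∞ = 16


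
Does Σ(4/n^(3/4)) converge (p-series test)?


p-series test: Σ c/n^p converges if p > 1, diverges if p ≤ 1 (constant c > 0 doesn't affect convergence).
p = 3/4
3/4 ≤ 1 → DIVERGES

Diverges (p = 3/4 ≤ 1)


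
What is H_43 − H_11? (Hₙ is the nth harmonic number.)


Σₖ₌12^43 1/k = 1/12 + 1/13 + 1/14 + ... + 1/43
= 12529194618585504529/9419588158802421600
≈ 1.3301

Sum = 12529194618585504529/9419588158802421600 ≈ 1.3301


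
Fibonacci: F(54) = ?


Fibonacci sequence: 1, 1, 2, 3, 5, 8, 13, 21, 34, 55, 89, ...
F(54) = 86267571272

F(54) = 86267571272


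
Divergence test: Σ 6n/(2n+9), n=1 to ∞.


lim(n→∞) 6n/(2n+9) = 6/2 = 3  (divide numerator and denominator by n)
lim aₙ = 3 ≠ 0 → series DIVERGES

Diverges (lim aₙ = 3 ≠ 0)


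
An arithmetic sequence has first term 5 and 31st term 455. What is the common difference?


d = (aₙ - a₁)/(n-1)
= (455 - 5)/(31-1)
= 450/30 = 15

d = 15


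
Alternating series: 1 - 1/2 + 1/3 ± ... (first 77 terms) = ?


S = 1 - 1/2 + 1/3 - 1/4 + 1/5 - 1/6 + 1/7 - 1/8 ± ...
= 0.6996
(Full series converges to +ln(2) ≈ +0.6931)

S_77 = 0.6996


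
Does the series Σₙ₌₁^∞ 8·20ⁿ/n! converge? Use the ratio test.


aₙ = 8·20^n/n!
a_{n+1}/aₙ = 20^(n+1)/(n+1)! × n!/20^n  (constant 8 cancels)
= 20/(n+1)
L = lim(n→∞) 20/(n+1) = 0
L < 1 → series CONVERGES

Converges (ratio test: L = 0 < 1)


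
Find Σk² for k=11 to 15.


Σₖ₌11^15 k² = Σₖ₌₁^15 k² − Σₖ₌₁^10 k²
= 15·16·31/6 − 10·11·21/6
= 1240 − 385 = 855

Σk² = 855


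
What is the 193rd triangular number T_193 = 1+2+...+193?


n(n+1)/2 = 193×194/2 = 37442/2 = 18721

Σk = 18721


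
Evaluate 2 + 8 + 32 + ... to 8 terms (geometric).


Sₙ = 2×(4^8 - 1)/(4 - 1)
= 2×(65536 - 1)/3
= 2×65535/3
= 43690

S_8 = 43690


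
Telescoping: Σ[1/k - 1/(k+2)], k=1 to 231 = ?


Telescoping with gap 2: two head and two tail terms survive.
= (1 + 1/2) - (1/232 + 1/233)
= 3/2 - 1/232 - 1/233 = 80619/54056

Sum = 80619/54056


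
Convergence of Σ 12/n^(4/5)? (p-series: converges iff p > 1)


p-series test: Σ c/n^p converges if p > 1, diverges if p ≤ 1 (constant c > 0 doesn't affect convergence).
p = 4/5
4/5 ≤ 1 → DIVERGES

Diverges (p = 4/5 ≤ 1)


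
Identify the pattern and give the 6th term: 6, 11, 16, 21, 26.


Pattern: arithmetic (d=5)
Terms: 6, 11, 16, 21, 26
Next term = 31

Next term = 31


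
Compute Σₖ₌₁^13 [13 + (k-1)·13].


aₙ = 13 + (13-1)×13 = 169
Sₙ = n(a₁+aₙ)/2 = 13×(13+169)/2
= 13×182/2 = 1183

S_13 = 1183


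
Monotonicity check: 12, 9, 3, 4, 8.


Differences: -3, -6, 1, 4
Difference at position 3 is +1 (> 0) but position 1 is -3 (< 0) — sequence both rises and falls
→ NOT monotonic

Not monotonic


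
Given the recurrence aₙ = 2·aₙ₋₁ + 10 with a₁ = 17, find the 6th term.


Computing step by step:
a_1 = 17
a_2 = 44
a_3 = 98
a_4 = 206
a_5 = 422
a_6 = 854


a_6 = 854


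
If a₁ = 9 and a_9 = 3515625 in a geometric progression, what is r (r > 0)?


r^(n-1) = aₙ/a₁
r^8 = 3515625/9 = 390625
r = 390625^(1/8)
= ±5; taking r > 0 gives r = 5

r = 5


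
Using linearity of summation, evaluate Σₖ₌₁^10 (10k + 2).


Σ(10k+2) = 10·Σk + 2·n
= 10·55 + 2·10
= 550 + 20 = 570

Σ = 570


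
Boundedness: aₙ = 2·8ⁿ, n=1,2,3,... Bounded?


aₙ = 2·8ⁿ → as n→∞, aₙ→∞ (since base 8 > 1)
No finite upper bound exists
The sequence is UNBOUNDED

Unbounded (aₙ → ∞ as n → ∞)


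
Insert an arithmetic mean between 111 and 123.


AM = (111 + 123)/2 = 234/2 = 117

AM = 117


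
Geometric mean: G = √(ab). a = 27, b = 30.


GM = √(27×30) = √810 = 28.4605

GM = 28.4605


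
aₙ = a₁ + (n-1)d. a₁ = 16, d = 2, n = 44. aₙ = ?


aₙ = a₁ + (n-1)d
= 16 + (44-1)×2
= 16 + 86
= 102

a_44 = 102


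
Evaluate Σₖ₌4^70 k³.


Σₖ₌4^70 k³ = [70·71/2]² − [3·4/2]²
= 6175225 − 36 = 6175189

Σk³ = 6175189
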